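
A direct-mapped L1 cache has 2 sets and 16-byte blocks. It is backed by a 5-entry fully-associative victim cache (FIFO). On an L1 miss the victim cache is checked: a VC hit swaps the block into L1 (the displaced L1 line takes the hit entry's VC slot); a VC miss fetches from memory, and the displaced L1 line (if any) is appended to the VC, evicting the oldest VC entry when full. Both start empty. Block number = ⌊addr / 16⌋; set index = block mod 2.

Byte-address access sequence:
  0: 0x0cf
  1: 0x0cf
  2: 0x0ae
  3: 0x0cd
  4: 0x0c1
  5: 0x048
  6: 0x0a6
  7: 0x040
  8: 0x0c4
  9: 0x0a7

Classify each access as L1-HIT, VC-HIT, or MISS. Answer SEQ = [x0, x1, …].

#0 0xcf→b12/s0 MISS; vc=[]
#1 0xcf→b12/s0 L1-HIT; vc=[]
#2 0xae→b10/s0 MISS; vc=[12]
#3 0xcd→b12/s0 VC-HIT; vc=[10]
#4 0xc1→b12/s0 L1-HIT; vc=[10]
#5 0x48→b4/s0 MISS; vc=[10,12]
#6 0xa6→b10/s0 VC-HIT; vc=[4,12]
#7 0x40→b4/s0 VC-HIT; vc=[10,12]
#8 0xc4→b12/s0 VC-HIT; vc=[10,4]
#9 0xa7→b10/s0 VC-HIT; vc=[12,4]

SEQ = [MISS, L1-HIT, MISS, VC-HIT, L1-HIT, MISS, VC-HIT, VC-HIT, VC-HIT, VC-HIT]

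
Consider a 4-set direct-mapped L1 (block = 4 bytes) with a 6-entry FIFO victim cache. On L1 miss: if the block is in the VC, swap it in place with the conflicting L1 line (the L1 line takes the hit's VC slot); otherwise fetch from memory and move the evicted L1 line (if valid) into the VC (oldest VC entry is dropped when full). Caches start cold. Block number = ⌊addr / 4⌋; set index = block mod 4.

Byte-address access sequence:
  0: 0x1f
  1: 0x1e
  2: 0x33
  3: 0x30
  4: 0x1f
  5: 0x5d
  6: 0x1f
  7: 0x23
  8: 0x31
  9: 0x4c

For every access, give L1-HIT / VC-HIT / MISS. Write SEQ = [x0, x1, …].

SEQ = [MISS, L1-HIT, MISS, L1-HIT, L1-HIT, MISS, VC-HIT, MISS, VC-HIT, MISS]

  [0] addr=0x1f blk=7 s=3: MISS | VC []
  [1] addr=0x1e blk=7 s=3: L1-HIT | VC []
  [2] addr=0x33 blk=12 s=0: MISS | VC []
  [3] addr=0x30 blk=12 s=0: L1-HIT | VC []
  [4] addr=0x1f blk=7 s=3: L1-HIT | VC []
  [5] addr=0x5d blk=23 s=3: MISS | VC [7]
  [6] addr=0x1f blk=7 s=3: VC-HIT | VC [23]
  [7] addr=0x23 blk=8 s=0: MISS | VC [23, 12]
  [8] addr=0x31 blk=12 s=0: VC-HIT | VC [23, 8]
  [9] addr=0x4c blk=19 s=3: MISS | VC [23, 8, 7]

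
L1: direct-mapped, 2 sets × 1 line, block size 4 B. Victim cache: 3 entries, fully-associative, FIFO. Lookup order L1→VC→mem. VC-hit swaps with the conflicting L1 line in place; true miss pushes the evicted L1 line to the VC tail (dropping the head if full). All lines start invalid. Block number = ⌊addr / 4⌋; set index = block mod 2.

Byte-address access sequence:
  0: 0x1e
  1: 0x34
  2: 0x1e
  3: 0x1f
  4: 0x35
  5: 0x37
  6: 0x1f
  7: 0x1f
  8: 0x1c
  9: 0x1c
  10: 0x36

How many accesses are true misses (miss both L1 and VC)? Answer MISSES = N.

#0 0x1e→b7/s1 MISS; vc=[]
#1 0x34→b13/s1 MISS; vc=[7]
#2 0x1e→b7/s1 VC-HIT; vc=[13]
#3 0x1f→b7/s1 L1-HIT; vc=[13]
#4 0x35→b13/s1 VC-HIT; vc=[7]
#5 0x37→b13/s1 L1-HIT; vc=[7]
#6 0x1f→b7/s1 VC-HIT; vc=[13]
#7 0x1f→b7/s1 L1-HIT; vc=[13]
#8 0x1c→b7/s1 L1-HIT; vc=[13]
#9 0x1c→b7/s1 L1-HIT; vc=[13]
#10 0x36→b13/s1 VC-HIT; vc=[7]

MISSES = 2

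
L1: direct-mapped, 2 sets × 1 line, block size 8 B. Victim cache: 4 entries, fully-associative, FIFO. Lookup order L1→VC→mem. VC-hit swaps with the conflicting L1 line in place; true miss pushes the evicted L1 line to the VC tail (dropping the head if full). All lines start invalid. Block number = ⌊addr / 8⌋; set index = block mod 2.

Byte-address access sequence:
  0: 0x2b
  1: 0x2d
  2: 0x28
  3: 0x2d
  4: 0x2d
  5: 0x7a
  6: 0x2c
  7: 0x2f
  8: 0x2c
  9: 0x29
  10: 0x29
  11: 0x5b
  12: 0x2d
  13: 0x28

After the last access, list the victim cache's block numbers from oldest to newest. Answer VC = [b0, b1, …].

VC = [15, 11]

  [0] addr=0x2b blk=5 s=1: MISS | VC []
  [1] addr=0x2d blk=5 s=1: L1-HIT | VC []
  [2] addr=0x28 blk=5 s=1: L1-HIT | VC []
  [3] addr=0x2d blk=5 s=1: L1-HIT | VC []
  [4] addr=0x2d blk=5 s=1: L1-HIT | VC []
  [5] addr=0x7a blk=15 s=1: MISS | VC [5]
  [6] addr=0x2c blk=5 s=1: VC-HIT | VC [15]
  [7] addr=0x2f blk=5 s=1: L1-HIT | VC [15]
  [8] addr=0x2c blk=5 s=1: L1-HIT | VC [15]
  [9] addr=0x29 blk=5 s=1: L1-HIT | VC [15]
  [10] addr=0x29 blk=5 s=1: L1-HIT | VC [15]
  [11] addr=0x5b blk=11 s=1: MISS | VC [15, 5]
  [12] addr=0x2d blk=5 s=1: VC-HIT | VC [15, 11]
  [13] addr=0x28 blk=5 s=1: L1-HIT | VC [15, 11]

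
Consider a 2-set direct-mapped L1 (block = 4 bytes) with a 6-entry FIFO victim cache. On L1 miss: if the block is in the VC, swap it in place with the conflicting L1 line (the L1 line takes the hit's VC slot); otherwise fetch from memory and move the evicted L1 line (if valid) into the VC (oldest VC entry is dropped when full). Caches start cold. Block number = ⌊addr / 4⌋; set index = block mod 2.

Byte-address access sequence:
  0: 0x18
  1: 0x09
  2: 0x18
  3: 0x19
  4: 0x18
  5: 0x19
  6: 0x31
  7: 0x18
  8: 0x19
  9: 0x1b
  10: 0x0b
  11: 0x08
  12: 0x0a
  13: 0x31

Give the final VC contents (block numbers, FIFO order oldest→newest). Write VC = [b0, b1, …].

#0 0x18→b6/s0 MISS; vc=[]
#1 0x9→b2/s0 MISS; vc=[6]
#2 0x18→b6/s0 VC-HIT; vc=[2]
#3 0x19→b6/s0 L1-HIT; vc=[2]
#4 0x18→b6/s0 L1-HIT; vc=[2]
#5 0x19→b6/s0 L1-HIT; vc=[2]
#6 0x31→b12/s0 MISS; vc=[2,6]
#7 0x18→b6/s0 VC-HIT; vc=[2,12]
#8 0x19→b6/s0 L1-HIT; vc=[2,12]
#9 0x1b→b6/s0 L1-HIT; vc=[2,12]
#10 0xb→b2/s0 VC-HIT; vc=[6,12]
#11 0x8→b2/s0 L1-HIT; vc=[6,12]
#12 0xa→b2/s0 L1-HIT; vc=[6,12]
#13 0x31→b12/s0 VC-HIT; vc=[6,2]

VC = [6, 2]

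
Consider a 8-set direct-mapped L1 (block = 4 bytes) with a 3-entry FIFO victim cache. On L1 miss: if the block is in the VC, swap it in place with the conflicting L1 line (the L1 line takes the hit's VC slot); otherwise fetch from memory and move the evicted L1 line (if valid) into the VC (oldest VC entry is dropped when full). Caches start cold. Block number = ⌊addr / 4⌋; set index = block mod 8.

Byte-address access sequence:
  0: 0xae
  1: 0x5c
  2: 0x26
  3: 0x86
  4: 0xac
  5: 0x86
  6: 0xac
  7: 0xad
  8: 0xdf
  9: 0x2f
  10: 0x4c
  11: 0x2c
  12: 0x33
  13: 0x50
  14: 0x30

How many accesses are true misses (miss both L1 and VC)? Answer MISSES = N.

MISSES = 9

  [0] addr=0xae blk=43 s=3: MISS | VC []
  [1] addr=0x5c blk=23 s=7: MISS | VC []
  [2] addr=0x26 blk=9 s=1: MISS | VC []
  [3] addr=0x86 blk=33 s=1: MISS | VC [9]
  [4] addr=0xac blk=43 s=3: L1-HIT | VC [9]
  [5] addr=0x86 blk=33 s=1: L1-HIT | VC [9]
  [6] addr=0xac blk=43 s=3: L1-HIT | VC [9]
  [7] addr=0xad blk=43 s=3: L1-HIT | VC [9]
  [8] addr=0xdf blk=55 s=7: MISS | VC [9, 23]
  [9] addr=0x2f blk=11 s=3: MISS | VC [9, 23, 43]
  [10] addr=0x4c blk=19 s=3: MISS | VC [23, 43, 11]
  [11] addr=0x2c blk=11 s=3: VC-HIT | VC [23, 43, 19]
  [12] addr=0x33 blk=12 s=4: MISS | VC [23, 43, 19]
  [13] addr=0x50 blk=20 s=4: MISS | VC [43, 19, 12]
  [14] addr=0x30 blk=12 s=4: VC-HIT | VC [43, 19, 20]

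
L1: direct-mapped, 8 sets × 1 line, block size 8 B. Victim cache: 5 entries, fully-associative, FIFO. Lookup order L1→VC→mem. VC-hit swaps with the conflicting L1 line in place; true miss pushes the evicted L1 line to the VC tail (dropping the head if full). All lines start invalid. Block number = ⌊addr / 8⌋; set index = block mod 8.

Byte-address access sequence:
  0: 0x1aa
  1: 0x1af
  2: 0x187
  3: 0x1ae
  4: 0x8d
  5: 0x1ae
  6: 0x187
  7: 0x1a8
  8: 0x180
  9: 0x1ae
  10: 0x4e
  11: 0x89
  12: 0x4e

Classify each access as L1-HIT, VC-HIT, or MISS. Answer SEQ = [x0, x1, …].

  [0] addr=0x1aa blk=53 s=5: MISS | VC []
  [1] addr=0x1af blk=53 s=5: L1-HIT | VC []
  [2] addr=0x187 blk=48 s=0: MISS | VC []
  [3] addr=0x1ae blk=53 s=5: L1-HIT | VC []
  [4] addr=0x8d blk=17 s=1: MISS | VC []
  [5] addr=0x1ae blk=53 s=5: L1-HIT | VC []
  [6] addr=0x187 blk=48 s=0: L1-HIT | VC []
  [7] addr=0x1a8 blk=53 s=5: L1-HIT | VC []
  [8] addr=0x180 blk=48 s=0: L1-HIT | VC []
  [9] addr=0x1ae blk=53 s=5: L1-HIT | VC []
  [10] addr=0x4e blk=9 s=1: MISS | VC [17]
  [11] addr=0x89 blk=17 s=1: VC-HIT | VC [9]
  [12] addr=0x4e blk=9 s=1: VC-HIT | VC [17]

SEQ = [MISS, L1-HIT, MISS, L1-HIT, MISS, L1-HIT, L1-HIT, L1-HIT, L1-HIT, L1-HIT, MISS, VC-HIT, VC-HIT]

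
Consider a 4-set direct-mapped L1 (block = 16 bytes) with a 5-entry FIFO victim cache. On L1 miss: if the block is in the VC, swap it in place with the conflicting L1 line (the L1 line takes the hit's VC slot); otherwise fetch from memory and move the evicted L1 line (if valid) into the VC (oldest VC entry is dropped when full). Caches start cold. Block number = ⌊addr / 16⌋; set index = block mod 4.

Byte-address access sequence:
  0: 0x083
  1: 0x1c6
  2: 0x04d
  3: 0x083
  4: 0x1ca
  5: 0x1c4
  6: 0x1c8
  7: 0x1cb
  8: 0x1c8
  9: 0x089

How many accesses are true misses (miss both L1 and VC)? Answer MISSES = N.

MISSES = 3

#0 0x83→b8/s0 MISS; vc=[]
#1 0x1c6→b28/s0 MISS; vc=[8]
#2 0x4d→b4/s0 MISS; vc=[8,28]
#3 0x83→b8/s0 VC-HIT; vc=[4,28]
#4 0x1ca→b28/s0 VC-HIT; vc=[4,8]
#5 0x1c4→b28/s0 L1-HIT; vc=[4,8]
#6 0x1c8→b28/s0 L1-HIT; vc=[4,8]
#7 0x1cb→b28/s0 L1-HIT; vc=[4,8]
#8 0x1c8→b28/s0 L1-HIT; vc=[4,8]
#9 0x89→b8/s0 VC-HIT; vc=[4,28]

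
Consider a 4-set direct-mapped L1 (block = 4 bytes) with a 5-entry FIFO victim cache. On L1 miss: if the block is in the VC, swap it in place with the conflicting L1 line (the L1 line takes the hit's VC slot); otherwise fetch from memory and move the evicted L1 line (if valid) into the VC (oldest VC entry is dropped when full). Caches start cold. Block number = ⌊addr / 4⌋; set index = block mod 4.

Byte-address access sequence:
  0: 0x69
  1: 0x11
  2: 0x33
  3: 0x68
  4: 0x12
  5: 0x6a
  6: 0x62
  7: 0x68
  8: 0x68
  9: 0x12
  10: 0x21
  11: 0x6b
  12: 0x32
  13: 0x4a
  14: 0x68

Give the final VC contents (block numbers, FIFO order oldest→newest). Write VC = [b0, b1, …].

#0 0x69→b26/s2 MISS; vc=[]
#1 0x11→b4/s0 MISS; vc=[]
#2 0x33→b12/s0 MISS; vc=[4]
#3 0x68→b26/s2 L1-HIT; vc=[4]
#4 0x12→b4/s0 VC-HIT; vc=[12]
#5 0x6a→b26/s2 L1-HIT; vc=[12]
#6 0x62→b24/s0 MISS; vc=[12,4]
#7 0x68→b26/s2 L1-HIT; vc=[12,4]
#8 0x68→b26/s2 L1-HIT; vc=[12,4]
#9 0x12→b4/s0 VC-HIT; vc=[12,24]
#10 0x21→b8/s0 MISS; vc=[12,24,4]
#11 0x6b→b26/s2 L1-HIT; vc=[12,24,4]
#12 0x32→b12/s0 VC-HIT; vc=[8,24,4]
#13 0x4a→b18/s2 MISS; vc=[8,24,4,26]
#14 0x68→b26/s2 VC-HIT; vc=[8,24,4,18]

VC = [8, 24, 4, 18]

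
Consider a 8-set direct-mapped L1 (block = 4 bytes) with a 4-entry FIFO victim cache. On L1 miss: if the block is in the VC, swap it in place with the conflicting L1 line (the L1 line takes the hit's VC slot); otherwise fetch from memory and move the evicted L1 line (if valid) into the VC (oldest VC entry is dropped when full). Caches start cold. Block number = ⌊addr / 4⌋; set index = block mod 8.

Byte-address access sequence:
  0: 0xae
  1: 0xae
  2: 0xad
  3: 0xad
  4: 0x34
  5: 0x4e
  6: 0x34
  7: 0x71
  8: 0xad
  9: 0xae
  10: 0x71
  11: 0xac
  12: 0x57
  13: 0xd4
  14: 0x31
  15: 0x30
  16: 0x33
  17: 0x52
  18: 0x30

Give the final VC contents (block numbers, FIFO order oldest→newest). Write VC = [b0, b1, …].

VC = [13, 21, 28, 20]

#0 0xae→b43/s3 MISS; vc=[]
#1 0xae→b43/s3 L1-HIT; vc=[]
#2 0xad→b43/s3 L1-HIT; vc=[]
#3 0xad→b43/s3 L1-HIT; vc=[]
#4 0x34→b13/s5 MISS; vc=[]
#5 0x4e→b19/s3 MISS; vc=[43]
#6 0x34→b13/s5 L1-HIT; vc=[43]
#7 0x71→b28/s4 MISS; vc=[43]
#8 0xad→b43/s3 VC-HIT; vc=[19]
#9 0xae→b43/s3 L1-HIT; vc=[19]
#10 0x71→b28/s4 L1-HIT; vc=[19]
#11 0xac→b43/s3 L1-HIT; vc=[19]
#12 0x57→b21/s5 MISS; vc=[19,13]
#13 0xd4→b53/s5 MISS; vc=[19,13,21]
#14 0x31→b12/s4 MISS; vc=[19,13,21,28]
#15 0x30→b12/s4 L1-HIT; vc=[19,13,21,28]
#16 0x33→b12/s4 L1-HIT; vc=[19,13,21,28]
#17 0x52→b20/s4 MISS; vc=[13,21,28,12]
#18 0x30→b12/s4 VC-HIT; vc=[13,21,28,20]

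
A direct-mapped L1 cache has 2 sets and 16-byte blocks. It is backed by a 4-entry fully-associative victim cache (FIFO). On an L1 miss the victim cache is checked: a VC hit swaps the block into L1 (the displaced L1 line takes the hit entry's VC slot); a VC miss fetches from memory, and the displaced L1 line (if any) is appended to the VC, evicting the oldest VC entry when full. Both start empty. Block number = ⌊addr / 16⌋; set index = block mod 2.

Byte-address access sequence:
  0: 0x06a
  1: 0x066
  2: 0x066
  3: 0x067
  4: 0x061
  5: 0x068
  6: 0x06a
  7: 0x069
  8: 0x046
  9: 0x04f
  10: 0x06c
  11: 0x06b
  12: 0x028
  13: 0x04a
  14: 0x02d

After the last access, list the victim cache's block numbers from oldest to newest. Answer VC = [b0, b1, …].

VC = [4, 6]

#0 0x6a→b6/s0 MISS; vc=[]
#1 0x66→b6/s0 L1-HIT; vc=[]
#2 0x66→b6/s0 L1-HIT; vc=[]
#3 0x67→b6/s0 L1-HIT; vc=[]
#4 0x61→b6/s0 L1-HIT; vc=[]
#5 0x68→b6/s0 L1-HIT; vc=[]
#6 0x6a→b6/s0 L1-HIT; vc=[]
#7 0x69→b6/s0 L1-HIT; vc=[]
#8 0x46→b4/s0 MISS; vc=[6]
#9 0x4f→b4/s0 L1-HIT; vc=[6]
#10 0x6c→b6/s0 VC-HIT; vc=[4]
#11 0x6b→b6/s0 L1-HIT; vc=[4]
#12 0x28→b2/s0 MISS; vc=[4,6]
#13 0x4a→b4/s0 VC-HIT; vc=[2,6]
#14 0x2d→b2/s0 VC-HIT; vc=[4,6]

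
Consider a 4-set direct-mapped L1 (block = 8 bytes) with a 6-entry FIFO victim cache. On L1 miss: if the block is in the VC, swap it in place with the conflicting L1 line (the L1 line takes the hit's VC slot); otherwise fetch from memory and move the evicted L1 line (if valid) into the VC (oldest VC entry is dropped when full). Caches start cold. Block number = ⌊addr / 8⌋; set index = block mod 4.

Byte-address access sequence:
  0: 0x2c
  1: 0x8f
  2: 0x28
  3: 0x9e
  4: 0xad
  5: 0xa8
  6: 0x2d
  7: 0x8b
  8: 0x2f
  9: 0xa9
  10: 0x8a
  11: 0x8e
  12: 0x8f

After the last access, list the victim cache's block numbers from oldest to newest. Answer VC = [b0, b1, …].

VC = [21, 5]

#0 0x2c→b5/s1 MISS; vc=[]
#1 0x8f→b17/s1 MISS; vc=[5]
#2 0x28→b5/s1 VC-HIT; vc=[17]
#3 0x9e→b19/s3 MISS; vc=[17]
#4 0xad→b21/s1 MISS; vc=[17,5]
#5 0xa8→b21/s1 L1-HIT; vc=[17,5]
#6 0x2d→b5/s1 VC-HIT; vc=[17,21]
#7 0x8b→b17/s1 VC-HIT; vc=[5,21]
#8 0x2f→b5/s1 VC-HIT; vc=[17,21]
#9 0xa9→b21/s1 VC-HIT; vc=[17,5]
#10 0x8a→b17/s1 VC-HIT; vc=[21,5]
#11 0x8e→b17/s1 L1-HIT; vc=[21,5]
#12 0x8f→b17/s1 L1-HIT; vc=[21,5]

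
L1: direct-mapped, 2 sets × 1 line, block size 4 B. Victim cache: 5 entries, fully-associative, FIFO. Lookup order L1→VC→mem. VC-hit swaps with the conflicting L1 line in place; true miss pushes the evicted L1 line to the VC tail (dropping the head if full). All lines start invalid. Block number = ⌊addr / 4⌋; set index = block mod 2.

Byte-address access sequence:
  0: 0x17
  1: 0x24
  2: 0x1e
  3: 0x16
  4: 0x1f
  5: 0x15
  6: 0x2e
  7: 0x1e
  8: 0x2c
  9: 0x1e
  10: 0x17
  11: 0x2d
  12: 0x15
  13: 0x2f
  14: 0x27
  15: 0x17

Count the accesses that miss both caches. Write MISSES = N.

MISSES = 4

0: 0x17 (blk 5, set 1) → MISS  vc=[]
1: 0x24 (blk 9, set 1) → MISS  vc=[5]
2: 0x1e (blk 7, set 1) → MISS  vc=[5, 9]
3: 0x16 (blk 5, set 1) → VC-HIT  vc=[7, 9]
4: 0x1f (blk 7, set 1) → VC-HIT  vc=[5, 9]
5: 0x15 (blk 5, set 1) → VC-HIT  vc=[7, 9]
6: 0x2e (blk 11, set 1) → MISS  vc=[7, 9, 5]
7: 0x1e (blk 7, set 1) → VC-HIT  vc=[11, 9, 5]
8: 0x2c (blk 11, set 1) → VC-HIT  vc=[7, 9, 5]
9: 0x1e (blk 7, set 1) → VC-HIT  vc=[11, 9, 5]
10: 0x17 (blk 5, set 1) → VC-HIT  vc=[11, 9, 7]
11: 0x2d (blk 11, set 1) → VC-HIT  vc=[5, 9, 7]
12: 0x15 (blk 5, set 1) → VC-HIT  vc=[11, 9, 7]
13: 0x2f (blk 11, set 1) → VC-HIT  vc=[5, 9, 7]
14: 0x27 (blk 9, set 1) → VC-HIT  vc=[5, 11, 7]
15: 0x17 (blk 5, set 1) → VC-HIT  vc=[9, 11, 7]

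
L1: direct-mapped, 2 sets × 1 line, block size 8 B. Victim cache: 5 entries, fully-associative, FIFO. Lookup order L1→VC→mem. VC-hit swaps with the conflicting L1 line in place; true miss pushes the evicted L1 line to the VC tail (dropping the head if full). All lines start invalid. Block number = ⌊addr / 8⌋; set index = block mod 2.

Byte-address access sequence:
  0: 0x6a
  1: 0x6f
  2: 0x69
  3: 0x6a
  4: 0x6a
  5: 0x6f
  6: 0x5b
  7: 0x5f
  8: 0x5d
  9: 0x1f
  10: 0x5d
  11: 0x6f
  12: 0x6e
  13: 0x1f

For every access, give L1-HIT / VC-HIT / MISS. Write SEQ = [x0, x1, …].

  [0] addr=0x6a blk=13 s=1: MISS | VC []
  [1] addr=0x6f blk=13 s=1: L1-HIT | VC []
  [2] addr=0x69 blk=13 s=1: L1-HIT | VC []
  [3] addr=0x6a blk=13 s=1: L1-HIT | VC []
  [4] addr=0x6a blk=13 s=1: L1-HIT | VC []
  [5] addr=0x6f blk=13 s=1: L1-HIT | VC []
  [6] addr=0x5b blk=11 s=1: MISS | VC [13]
  [7] addr=0x5f blk=11 s=1: L1-HIT | VC [13]
  [8] addr=0x5d blk=11 s=1: L1-HIT | VC [13]
  [9] addr=0x1f blk=3 s=1: MISS | VC [13, 11]
  [10] addr=0x5d blk=11 s=1: VC-HIT | VC [13, 3]
  [11] addr=0x6f blk=13 s=1: VC-HIT | VC [11, 3]
  [12] addr=0x6e blk=13 s=1: L1-HIT | VC [11, 3]
  [13] addr=0x1f blk=3 s=1: VC-HIT | VC [11, 13]

SEQ = [MISS, L1-HIT, L1-HIT, L1-HIT, L1-HIT, L1-HIT, MISS, L1-HIT, L1-HIT, MISS, VC-HIT, VC-HIT, L1-HIT, VC-HIT]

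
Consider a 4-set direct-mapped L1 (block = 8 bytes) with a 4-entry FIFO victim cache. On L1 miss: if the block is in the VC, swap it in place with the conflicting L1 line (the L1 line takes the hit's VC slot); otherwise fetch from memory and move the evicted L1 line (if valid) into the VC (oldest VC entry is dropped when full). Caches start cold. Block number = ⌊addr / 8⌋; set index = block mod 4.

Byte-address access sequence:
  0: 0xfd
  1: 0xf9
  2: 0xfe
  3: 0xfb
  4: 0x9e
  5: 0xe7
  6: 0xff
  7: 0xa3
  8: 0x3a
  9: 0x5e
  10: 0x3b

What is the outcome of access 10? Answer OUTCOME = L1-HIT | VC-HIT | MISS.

#0 0xfd→b31/s3 MISS; vc=[]
#1 0xf9→b31/s3 L1-HIT; vc=[]
#2 0xfe→b31/s3 L1-HIT; vc=[]
#3 0xfb→b31/s3 L1-HIT; vc=[]
#4 0x9e→b19/s3 MISS; vc=[31]
#5 0xe7→b28/s0 MISS; vc=[31]
#6 0xff→b31/s3 VC-HIT; vc=[19]
#7 0xa3→b20/s0 MISS; vc=[19,28]
#8 0x3a→b7/s3 MISS; vc=[19,28,31]
#9 0x5e→b11/s3 MISS; vc=[19,28,31,7]
#10 0x3b→b7/s3 VC-HIT; vc=[19,28,31,11]

OUTCOME = VC-HIT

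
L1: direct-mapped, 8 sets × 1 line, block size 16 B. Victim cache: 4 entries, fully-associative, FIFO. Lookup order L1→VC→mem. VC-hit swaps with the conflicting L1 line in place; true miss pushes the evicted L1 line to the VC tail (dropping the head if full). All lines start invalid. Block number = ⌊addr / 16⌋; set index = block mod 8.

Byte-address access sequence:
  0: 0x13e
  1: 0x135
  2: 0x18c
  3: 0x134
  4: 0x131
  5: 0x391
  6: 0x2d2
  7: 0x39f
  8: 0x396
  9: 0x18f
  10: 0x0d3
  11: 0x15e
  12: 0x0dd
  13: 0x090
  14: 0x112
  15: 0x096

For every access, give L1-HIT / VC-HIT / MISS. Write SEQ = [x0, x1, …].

SEQ = [MISS, L1-HIT, MISS, L1-HIT, L1-HIT, MISS, MISS, L1-HIT, L1-HIT, L1-HIT, MISS, MISS, VC-HIT, MISS, MISS, VC-HIT]

  [0] addr=0x13e blk=19 s=3: MISS | VC []
  [1] addr=0x135 blk=19 s=3: L1-HIT | VC []
  [2] addr=0x18c blk=24 s=0: MISS | VC []
  [3] addr=0x134 blk=19 s=3: L1-HIT | VC []
  [4] addr=0x131 blk=19 s=3: L1-HIT | VC []
  [5] addr=0x391 blk=57 s=1: MISS | VC []
  [6] addr=0x2d2 blk=45 s=5: MISS | VC []
  [7] addr=0x39f blk=57 s=1: L1-HIT | VC []
  [8] addr=0x396 blk=57 s=1: L1-HIT | VC []
  [9] addr=0x18f blk=24 s=0: L1-HIT | VC []
  [10] addr=0xd3 blk=13 s=5: MISS | VC [45]
  [11] addr=0x15e blk=21 s=5: MISS | VC [45, 13]
  [12] addr=0xdd blk=13 s=5: VC-HIT | VC [45, 21]
  [13] addr=0x90 blk=9 s=1: MISS | VC [45, 21, 57]
  [14] addr=0x112 blk=17 s=1: MISS | VC [45, 21, 57, 9]
  [15] addr=0x96 blk=9 s=1: VC-HIT | VC [45, 21, 57, 17]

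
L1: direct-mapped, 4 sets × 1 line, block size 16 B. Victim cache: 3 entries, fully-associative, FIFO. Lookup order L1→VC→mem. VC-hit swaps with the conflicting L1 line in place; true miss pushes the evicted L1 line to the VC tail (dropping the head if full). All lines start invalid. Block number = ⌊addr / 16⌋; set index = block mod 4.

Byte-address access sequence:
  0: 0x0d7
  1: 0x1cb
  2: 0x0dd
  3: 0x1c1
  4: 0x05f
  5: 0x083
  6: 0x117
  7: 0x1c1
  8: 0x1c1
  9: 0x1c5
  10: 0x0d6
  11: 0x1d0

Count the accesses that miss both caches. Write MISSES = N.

  [0] addr=0xd7 blk=13 s=1: MISS | VC []
  [1] addr=0x1cb blk=28 s=0: MISS | VC []
  [2] addr=0xdd blk=13 s=1: L1-HIT | VC []
  [3] addr=0x1c1 blk=28 s=0: L1-HIT | VC []
  [4] addr=0x5f blk=5 s=1: MISS | VC [13]
  [5] addr=0x83 blk=8 s=0: MISS | VC [13, 28]
  [6] addr=0x117 blk=17 s=1: MISS | VC [13, 28, 5]
  [7] addr=0x1c1 blk=28 s=0: VC-HIT | VC [13, 8, 5]
  [8] addr=0x1c1 blk=28 s=0: L1-HIT | VC [13, 8, 5]
  [9] addr=0x1c5 blk=28 s=0: L1-HIT | VC [13, 8, 5]
  [10] addr=0xd6 blk=13 s=1: VC-HIT | VC [17, 8, 5]
  [11] addr=0x1d0 blk=29 s=1: MISS | VC [8, 5, 13]

MISSES = 6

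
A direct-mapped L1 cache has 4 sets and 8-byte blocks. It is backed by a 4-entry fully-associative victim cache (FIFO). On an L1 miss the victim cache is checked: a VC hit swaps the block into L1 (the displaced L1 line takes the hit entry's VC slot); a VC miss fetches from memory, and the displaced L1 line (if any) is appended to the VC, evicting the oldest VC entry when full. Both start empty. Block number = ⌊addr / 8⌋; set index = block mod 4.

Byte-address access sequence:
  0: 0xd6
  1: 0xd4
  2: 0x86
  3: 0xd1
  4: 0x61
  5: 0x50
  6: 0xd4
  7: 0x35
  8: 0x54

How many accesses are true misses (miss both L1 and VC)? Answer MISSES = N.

MISSES = 5

#0 0xd6→b26/s2 MISS; vc=[]
#1 0xd4→b26/s2 L1-HIT; vc=[]
#2 0x86→b16/s0 MISS; vc=[]
#3 0xd1→b26/s2 L1-HIT; vc=[]
#4 0x61→b12/s0 MISS; vc=[16]
#5 0x50→b10/s2 MISS; vc=[16,26]
#6 0xd4→b26/s2 VC-HIT; vc=[16,10]
#7 0x35→b6/s2 MISS; vc=[16,10,26]
#8 0x54→b10/s2 VC-HIT; vc=[16,6,26]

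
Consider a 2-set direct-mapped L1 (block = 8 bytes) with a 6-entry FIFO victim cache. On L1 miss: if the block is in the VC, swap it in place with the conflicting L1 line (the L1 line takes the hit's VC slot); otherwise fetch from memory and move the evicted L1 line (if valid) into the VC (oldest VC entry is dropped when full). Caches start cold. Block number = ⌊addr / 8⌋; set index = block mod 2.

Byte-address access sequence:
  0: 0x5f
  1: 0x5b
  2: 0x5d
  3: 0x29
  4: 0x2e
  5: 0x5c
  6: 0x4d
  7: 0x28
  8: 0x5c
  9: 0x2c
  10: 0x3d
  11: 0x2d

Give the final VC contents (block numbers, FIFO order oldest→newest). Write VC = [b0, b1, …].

0: 0x5f (blk 11, set 1) → MISS  vc=[]
1: 0x5b (blk 11, set 1) → L1-HIT  vc=[]
2: 0x5d (blk 11, set 1) → L1-HIT  vc=[]
3: 0x29 (blk 5, set 1) → MISS  vc=[11]
4: 0x2e (blk 5, set 1) → L1-HIT  vc=[11]
5: 0x5c (blk 11, set 1) → VC-HIT  vc=[5]
6: 0x4d (blk 9, set 1) → MISS  vc=[5, 11]
7: 0x28 (blk 5, set 1) → VC-HIT  vc=[9, 11]
8: 0x5c (blk 11, set 1) → VC-HIT  vc=[9, 5]
9: 0x2c (blk 5, set 1) → VC-HIT  vc=[9, 11]
10: 0x3d (blk 7, set 1) → MISS  vc=[9, 11, 5]
11: 0x2d (blk 5, set 1) → VC-HIT  vc=[9, 11, 7]

VC = [9, 11, 7]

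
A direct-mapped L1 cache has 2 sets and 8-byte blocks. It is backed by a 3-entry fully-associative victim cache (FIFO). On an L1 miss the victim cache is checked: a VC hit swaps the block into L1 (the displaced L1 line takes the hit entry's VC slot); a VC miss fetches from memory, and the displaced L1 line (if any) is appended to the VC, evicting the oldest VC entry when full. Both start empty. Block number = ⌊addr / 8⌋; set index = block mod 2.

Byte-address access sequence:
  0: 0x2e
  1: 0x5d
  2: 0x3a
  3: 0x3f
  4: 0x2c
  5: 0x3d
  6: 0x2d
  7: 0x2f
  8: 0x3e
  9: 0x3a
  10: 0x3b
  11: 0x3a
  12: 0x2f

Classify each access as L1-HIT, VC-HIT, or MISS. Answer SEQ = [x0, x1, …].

#0 0x2e→b5/s1 MISS; vc=[]
#1 0x5d→b11/s1 MISS; vc=[5]
#2 0x3a→b7/s1 MISS; vc=[5,11]
#3 0x3f→b7/s1 L1-HIT; vc=[5,11]
#4 0x2c→b5/s1 VC-HIT; vc=[7,11]
#5 0x3d→b7/s1 VC-HIT; vc=[5,11]
#6 0x2d→b5/s1 VC-HIT; vc=[7,11]
#7 0x2f→b5/s1 L1-HIT; vc=[7,11]
#8 0x3e→b7/s1 VC-HIT; vc=[5,11]
#9 0x3a→b7/s1 L1-HIT; vc=[5,11]
#10 0x3b→b7/s1 L1-HIT; vc=[5,11]
#11 0x3a→b7/s1 L1-HIT; vc=[5,11]
#12 0x2f→b5/s1 VC-HIT; vc=[7,11]

SEQ = [MISS, MISS, MISS, L1-HIT, VC-HIT, VC-HIT, VC-HIT, L1-HIT, VC-HIT, L1-HIT, L1-HIT, L1-HIT, VC-HIT]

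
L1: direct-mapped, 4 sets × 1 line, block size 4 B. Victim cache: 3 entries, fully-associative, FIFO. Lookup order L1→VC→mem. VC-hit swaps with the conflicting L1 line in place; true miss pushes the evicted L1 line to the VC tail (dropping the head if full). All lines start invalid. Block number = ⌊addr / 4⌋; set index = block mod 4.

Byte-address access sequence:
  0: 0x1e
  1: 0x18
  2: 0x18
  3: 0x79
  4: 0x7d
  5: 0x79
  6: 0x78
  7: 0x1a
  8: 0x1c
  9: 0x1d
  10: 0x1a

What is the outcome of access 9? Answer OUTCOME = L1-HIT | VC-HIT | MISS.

#0 0x1e→b7/s3 MISS; vc=[]
#1 0x18→b6/s2 MISS; vc=[]
#2 0x18→b6/s2 L1-HIT; vc=[]
#3 0x79→b30/s2 MISS; vc=[6]
#4 0x7d→b31/s3 MISS; vc=[6,7]
#5 0x79→b30/s2 L1-HIT; vc=[6,7]
#6 0x78→b30/s2 L1-HIT; vc=[6,7]
#7 0x1a→b6/s2 VC-HIT; vc=[30,7]
#8 0x1c→b7/s3 VC-HIT; vc=[30,31]
#9 0x1d→b7/s3 L1-HIT; vc=[30,31]
#10 0x1a→b6/s2 L1-HIT; vc=[30,31]

OUTCOME = L1-HIT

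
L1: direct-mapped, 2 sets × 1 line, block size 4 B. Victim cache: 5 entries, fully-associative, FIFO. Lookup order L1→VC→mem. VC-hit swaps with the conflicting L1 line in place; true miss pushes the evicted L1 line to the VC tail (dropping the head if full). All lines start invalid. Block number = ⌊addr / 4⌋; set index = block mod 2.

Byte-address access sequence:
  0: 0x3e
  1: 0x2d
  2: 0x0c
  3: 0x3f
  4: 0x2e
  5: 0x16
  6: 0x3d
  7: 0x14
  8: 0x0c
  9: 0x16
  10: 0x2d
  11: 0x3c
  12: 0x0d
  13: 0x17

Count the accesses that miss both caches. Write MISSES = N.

MISSES = 4

  [0] addr=0x3e blk=15 s=1: MISS | VC []
  [1] addr=0x2d blk=11 s=1: MISS | VC [15]
  [2] addr=0xc blk=3 s=1: MISS | VC [15, 11]
  [3] addr=0x3f blk=15 s=1: VC-HIT | VC [3, 11]
  [4] addr=0x2e blk=11 s=1: VC-HIT | VC [3, 15]
  [5] addr=0x16 blk=5 s=1: MISS | VC [3, 15, 11]
  [6] addr=0x3d blk=15 s=1: VC-HIT | VC [3, 5, 11]
  [7] addr=0x14 blk=5 s=1: VC-HIT | VC [3, 15, 11]
  [8] addr=0xc blk=3 s=1: VC-HIT | VC [5, 15, 11]
  [9] addr=0x16 blk=5 s=1: VC-HIT | VC [3, 15, 11]
  [10] addr=0x2d blk=11 s=1: VC-HIT | VC [3, 15, 5]
  [11] addr=0x3c blk=15 s=1: VC-HIT | VC [3, 11, 5]
  [12] addr=0xd blk=3 s=1: VC-HIT | VC [15, 11, 5]
  [13] addr=0x17 blk=5 s=1: VC-HIT | VC [15, 11, 3]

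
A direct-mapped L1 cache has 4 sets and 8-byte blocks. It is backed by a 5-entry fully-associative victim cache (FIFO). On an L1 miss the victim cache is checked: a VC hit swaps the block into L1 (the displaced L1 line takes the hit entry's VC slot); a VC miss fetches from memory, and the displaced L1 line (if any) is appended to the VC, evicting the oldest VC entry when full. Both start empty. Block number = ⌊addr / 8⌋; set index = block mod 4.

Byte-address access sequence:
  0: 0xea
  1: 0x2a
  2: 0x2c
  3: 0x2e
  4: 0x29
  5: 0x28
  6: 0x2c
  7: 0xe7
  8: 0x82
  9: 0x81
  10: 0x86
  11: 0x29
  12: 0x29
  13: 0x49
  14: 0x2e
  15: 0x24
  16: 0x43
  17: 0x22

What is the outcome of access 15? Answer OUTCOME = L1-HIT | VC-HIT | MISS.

OUTCOME = MISS

#0 0xea→b29/s1 MISS; vc=[]
#1 0x2a→b5/s1 MISS; vc=[29]
#2 0x2c→b5/s1 L1-HIT; vc=[29]
#3 0x2e→b5/s1 L1-HIT; vc=[29]
#4 0x29→b5/s1 L1-HIT; vc=[29]
#5 0x28→b5/s1 L1-HIT; vc=[29]
#6 0x2c→b5/s1 L1-HIT; vc=[29]
#7 0xe7→b28/s0 MISS; vc=[29]
#8 0x82→b16/s0 MISS; vc=[29,28]
#9 0x81→b16/s0 L1-HIT; vc=[29,28]
#10 0x86→b16/s0 L1-HIT; vc=[29,28]
#11 0x29→b5/s1 L1-HIT; vc=[29,28]
#12 0x29→b5/s1 L1-HIT; vc=[29,28]
#13 0x49→b9/s1 MISS; vc=[29,28,5]
#14 0x2e→b5/s1 VC-HIT; vc=[29,28,9]
#15 0x24→b4/s0 MISS; vc=[29,28,9,16]
#16 0x43→b8/s0 MISS; vc=[29,28,9,16,4]
#17 0x22→b4/s0 VC-HIT; vc=[29,28,9,16,8]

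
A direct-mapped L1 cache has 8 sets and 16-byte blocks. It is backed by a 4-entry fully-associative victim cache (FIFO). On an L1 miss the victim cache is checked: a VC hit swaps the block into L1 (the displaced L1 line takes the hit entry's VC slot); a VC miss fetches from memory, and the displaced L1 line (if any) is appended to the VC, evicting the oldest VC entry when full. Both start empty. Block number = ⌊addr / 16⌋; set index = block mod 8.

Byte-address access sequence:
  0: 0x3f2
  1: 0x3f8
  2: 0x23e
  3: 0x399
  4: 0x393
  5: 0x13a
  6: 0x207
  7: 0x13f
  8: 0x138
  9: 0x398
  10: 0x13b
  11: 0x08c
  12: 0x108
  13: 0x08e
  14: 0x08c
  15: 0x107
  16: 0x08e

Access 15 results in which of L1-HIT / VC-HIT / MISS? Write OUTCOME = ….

OUTCOME = VC-HIT

#0 0x3f2→b63/s7 MISS; vc=[]
#1 0x3f8→b63/s7 L1-HIT; vc=[]
#2 0x23e→b35/s3 MISS; vc=[]
#3 0x399→b57/s1 MISS; vc=[]
#4 0x393→b57/s1 L1-HIT; vc=[]
#5 0x13a→b19/s3 MISS; vc=[35]
#6 0x207→b32/s0 MISS; vc=[35]
#7 0x13f→b19/s3 L1-HIT; vc=[35]
#8 0x138→b19/s3 L1-HIT; vc=[35]
#9 0x398→b57/s1 L1-HIT; vc=[35]
#10 0x13b→b19/s3 L1-HIT; vc=[35]
#11 0x8c→b8/s0 MISS; vc=[35,32]
#12 0x108→b16/s0 MISS; vc=[35,32,8]
#13 0x8e→b8/s0 VC-HIT; vc=[35,32,16]
#14 0x8c→b8/s0 L1-HIT; vc=[35,32,16]
#15 0x107→b16/s0 VC-HIT; vc=[35,32,8]
#16 0x8e→b8/s0 VC-HIT; vc=[35,32,16]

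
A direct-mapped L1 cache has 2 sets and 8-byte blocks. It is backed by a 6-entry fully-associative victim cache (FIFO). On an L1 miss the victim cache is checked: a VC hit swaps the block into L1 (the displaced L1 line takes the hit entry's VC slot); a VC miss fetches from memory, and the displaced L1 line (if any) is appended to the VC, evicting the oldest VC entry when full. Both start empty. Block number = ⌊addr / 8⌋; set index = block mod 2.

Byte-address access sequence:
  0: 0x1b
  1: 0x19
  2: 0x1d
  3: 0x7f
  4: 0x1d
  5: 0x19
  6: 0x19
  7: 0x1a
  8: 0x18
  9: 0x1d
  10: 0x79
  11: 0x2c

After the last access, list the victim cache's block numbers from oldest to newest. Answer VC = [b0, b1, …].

0: 0x1b (blk 3, set 1) → MISS  vc=[]
1: 0x19 (blk 3, set 1) → L1-HIT  vc=[]
2: 0x1d (blk 3, set 1) → L1-HIT  vc=[]
3: 0x7f (blk 15, set 1) → MISS  vc=[3]
4: 0x1d (blk 3, set 1) → VC-HIT  vc=[15]
5: 0x19 (blk 3, set 1) → L1-HIT  vc=[15]
6: 0x19 (blk 3, set 1) → L1-HIT  vc=[15]
7: 0x1a (blk 3, set 1) → L1-HIT  vc=[15]
8: 0x18 (blk 3, set 1) → L1-HIT  vc=[15]
9: 0x1d (blk 3, set 1) → L1-HIT  vc=[15]
10: 0x79 (blk 15, set 1) → VC-HIT  vc=[3]
11: 0x2c (blk 5, set 1) → MISS  vc=[3, 15]

VC = [3, 15]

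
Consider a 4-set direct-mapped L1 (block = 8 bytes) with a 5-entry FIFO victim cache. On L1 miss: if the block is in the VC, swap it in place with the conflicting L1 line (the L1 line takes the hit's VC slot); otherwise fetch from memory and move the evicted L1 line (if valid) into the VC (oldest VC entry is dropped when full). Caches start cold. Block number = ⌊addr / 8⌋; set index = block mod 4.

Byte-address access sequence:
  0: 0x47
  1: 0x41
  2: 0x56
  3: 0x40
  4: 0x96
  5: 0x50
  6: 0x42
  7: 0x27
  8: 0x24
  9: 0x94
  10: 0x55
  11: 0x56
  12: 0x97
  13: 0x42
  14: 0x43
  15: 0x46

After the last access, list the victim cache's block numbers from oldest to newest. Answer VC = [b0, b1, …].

  [0] addr=0x47 blk=8 s=0: MISS | VC []
  [1] addr=0x41 blk=8 s=0: L1-HIT | VC []
  [2] addr=0x56 blk=10 s=2: MISS | VC []
  [3] addr=0x40 blk=8 s=0: L1-HIT | VC []
  [4] addr=0x96 blk=18 s=2: MISS | VC [10]
  [5] addr=0x50 blk=10 s=2: VC-HIT | VC [18]
  [6] addr=0x42 blk=8 s=0: L1-HIT | VC [18]
  [7] addr=0x27 blk=4 s=0: MISS | VC [18, 8]
  [8] addr=0x24 blk=4 s=0: L1-HIT | VC [18, 8]
  [9] addr=0x94 blk=18 s=2: VC-HIT | VC [10, 8]
  [10] addr=0x55 blk=10 s=2: VC-HIT | VC [18, 8]
  [11] addr=0x56 blk=10 s=2: L1-HIT | VC [18, 8]
  [12] addr=0x97 blk=18 s=2: VC-HIT | VC [10, 8]
  [13] addr=0x42 blk=8 s=0: VC-HIT | VC [10, 4]
  [14] addr=0x43 blk=8 s=0: L1-HIT | VC [10, 4]
  [15] addr=0x46 blk=8 s=0: L1-HIT | VC [10, 4]

VC = [10, 4]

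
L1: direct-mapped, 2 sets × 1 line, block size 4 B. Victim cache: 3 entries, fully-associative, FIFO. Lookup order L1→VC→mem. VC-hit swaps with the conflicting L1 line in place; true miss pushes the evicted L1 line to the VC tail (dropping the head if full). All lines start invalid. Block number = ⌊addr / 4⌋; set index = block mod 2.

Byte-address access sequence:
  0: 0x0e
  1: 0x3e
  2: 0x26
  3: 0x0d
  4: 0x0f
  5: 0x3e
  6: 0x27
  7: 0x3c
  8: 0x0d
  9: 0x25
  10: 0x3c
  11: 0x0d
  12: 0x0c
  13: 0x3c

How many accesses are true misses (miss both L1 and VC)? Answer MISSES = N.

MISSES = 3

0: 0xe (blk 3, set 1) → MISS  vc=[]
1: 0x3e (blk 15, set 1) → MISS  vc=[3]
2: 0x26 (blk 9, set 1) → MISS  vc=[3, 15]
3: 0xd (blk 3, set 1) → VC-HIT  vc=[9, 15]
4: 0xf (blk 3, set 1) → L1-HIT  vc=[9, 15]
5: 0x3e (blk 15, set 1) → VC-HIT  vc=[9, 3]
6: 0x27 (blk 9, set 1) → VC-HIT  vc=[15, 3]
7: 0x3c (blk 15, set 1) → VC-HIT  vc=[9, 3]
8: 0xd (blk 3, set 1) → VC-HIT  vc=[9, 15]
9: 0x25 (blk 9, set 1) → VC-HIT  vc=[3, 15]
10: 0x3c (blk 15, set 1) → VC-HIT  vc=[3, 9]
11: 0xd (blk 3, set 1) → VC-HIT  vc=[15, 9]
12: 0xc (blk 3, set 1) → L1-HIT  vc=[15, 9]
13: 0x3c (blk 15, set 1) → VC-HIT  vc=[3, 9]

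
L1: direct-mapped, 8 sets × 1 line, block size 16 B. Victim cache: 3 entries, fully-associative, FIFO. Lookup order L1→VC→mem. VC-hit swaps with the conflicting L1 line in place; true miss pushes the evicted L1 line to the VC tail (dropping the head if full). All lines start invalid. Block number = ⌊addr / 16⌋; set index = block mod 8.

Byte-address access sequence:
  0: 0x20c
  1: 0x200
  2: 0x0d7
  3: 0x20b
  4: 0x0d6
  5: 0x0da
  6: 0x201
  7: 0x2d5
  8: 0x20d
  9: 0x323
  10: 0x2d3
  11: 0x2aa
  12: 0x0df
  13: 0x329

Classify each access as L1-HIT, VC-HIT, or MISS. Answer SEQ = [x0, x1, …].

SEQ = [MISS, L1-HIT, MISS, L1-HIT, L1-HIT, L1-HIT, L1-HIT, MISS, L1-HIT, MISS, L1-HIT, MISS, VC-HIT, VC-HIT]

0: 0x20c (blk 32, set 0) → MISS  vc=[]
1: 0x200 (blk 32, set 0) → L1-HIT  vc=[]
2: 0xd7 (blk 13, set 5) → MISS  vc=[]
3: 0x20b (blk 32, set 0) → L1-HIT  vc=[]
4: 0xd6 (blk 13, set 5) → L1-HIT  vc=[]
5: 0xda (blk 13, set 5) → L1-HIT  vc=[]
6: 0x201 (blk 32, set 0) → L1-HIT  vc=[]
7: 0x2d5 (blk 45, set 5) → MISS  vc=[13]
8: 0x20d (blk 32, set 0) → L1-HIT  vc=[13]
9: 0x323 (blk 50, set 2) → MISS  vc=[13]
10: 0x2d3 (blk 45, set 5) → L1-HIT  vc=[13]
11: 0x2aa (blk 42, set 2) → MISS  vc=[13, 50]
12: 0xdf (blk 13, set 5) → VC-HIT  vc=[45, 50]
13: 0x329 (blk 50, set 2) → VC-HIT  vc=[45, 42]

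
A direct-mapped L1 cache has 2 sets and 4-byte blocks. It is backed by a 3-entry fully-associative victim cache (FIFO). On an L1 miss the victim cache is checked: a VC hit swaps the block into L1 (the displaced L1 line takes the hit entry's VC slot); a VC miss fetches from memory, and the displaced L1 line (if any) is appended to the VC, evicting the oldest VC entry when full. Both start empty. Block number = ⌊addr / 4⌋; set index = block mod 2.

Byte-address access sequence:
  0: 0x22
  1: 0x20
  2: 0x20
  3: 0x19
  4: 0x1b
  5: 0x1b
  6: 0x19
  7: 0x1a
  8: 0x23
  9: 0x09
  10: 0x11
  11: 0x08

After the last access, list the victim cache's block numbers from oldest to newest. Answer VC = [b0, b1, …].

#0 0x22→b8/s0 MISS; vc=[]
#1 0x20→b8/s0 L1-HIT; vc=[]
#2 0x20→b8/s0 L1-HIT; vc=[]
#3 0x19→b6/s0 MISS; vc=[8]
#4 0x1b→b6/s0 L1-HIT; vc=[8]
#5 0x1b→b6/s0 L1-HIT; vc=[8]
#6 0x19→b6/s0 L1-HIT; vc=[8]
#7 0x1a→b6/s0 L1-HIT; vc=[8]
#8 0x23→b8/s0 VC-HIT; vc=[6]
#9 0x9→b2/s0 MISS; vc=[6,8]
#10 0x11→b4/s0 MISS; vc=[6,8,2]
#11 0x8→b2/s0 VC-HIT; vc=[6,8,4]

VC = [6, 8, 4]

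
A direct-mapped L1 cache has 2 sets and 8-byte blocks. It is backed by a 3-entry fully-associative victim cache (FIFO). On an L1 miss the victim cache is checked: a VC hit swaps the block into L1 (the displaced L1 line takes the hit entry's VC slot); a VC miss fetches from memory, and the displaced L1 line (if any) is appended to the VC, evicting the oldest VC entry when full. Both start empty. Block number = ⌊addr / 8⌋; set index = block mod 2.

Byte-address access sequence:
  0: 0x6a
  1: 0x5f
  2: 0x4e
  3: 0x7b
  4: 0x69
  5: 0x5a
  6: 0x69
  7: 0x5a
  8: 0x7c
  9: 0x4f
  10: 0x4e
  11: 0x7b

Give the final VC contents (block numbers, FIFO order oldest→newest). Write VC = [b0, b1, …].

0: 0x6a (blk 13, set 1) → MISS  vc=[]
1: 0x5f (blk 11, set 1) → MISS  vc=[13]
2: 0x4e (blk 9, set 1) → MISS  vc=[13, 11]
3: 0x7b (blk 15, set 1) → MISS  vc=[13, 11, 9]
4: 0x69 (blk 13, set 1) → VC-HIT  vc=[15, 11, 9]
5: 0x5a (blk 11, set 1) → VC-HIT  vc=[15, 13, 9]
6: 0x69 (blk 13, set 1) → VC-HIT  vc=[15, 11, 9]
7: 0x5a (blk 11, set 1) → VC-HIT  vc=[15, 13, 9]
8: 0x7c (blk 15, set 1) → VC-HIT  vc=[11, 13, 9]
9: 0x4f (blk 9, set 1) → VC-HIT  vc=[11, 13, 15]
10: 0x4e (blk 9, set 1) → L1-HIT  vc=[11, 13, 15]
11: 0x7b (blk 15, set 1) → VC-HIT  vc=[11, 13, 9]

VC = [11, 13, 9]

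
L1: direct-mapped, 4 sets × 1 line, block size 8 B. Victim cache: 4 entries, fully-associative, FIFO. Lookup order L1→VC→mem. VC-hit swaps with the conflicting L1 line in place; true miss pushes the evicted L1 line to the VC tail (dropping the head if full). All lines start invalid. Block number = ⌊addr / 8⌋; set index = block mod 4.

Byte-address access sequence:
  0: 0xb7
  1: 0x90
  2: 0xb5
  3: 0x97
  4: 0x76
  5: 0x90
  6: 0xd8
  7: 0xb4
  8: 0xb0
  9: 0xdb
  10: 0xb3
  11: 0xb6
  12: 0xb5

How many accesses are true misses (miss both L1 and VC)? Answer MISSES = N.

  [0] addr=0xb7 blk=22 s=2: MISS | VC []
  [1] addr=0x90 blk=18 s=2: MISS | VC [22]
  [2] addr=0xb5 blk=22 s=2: VC-HIT | VC [18]
  [3] addr=0x97 blk=18 s=2: VC-HIT | VC [22]
  [4] addr=0x76 blk=14 s=2: MISS | VC [22, 18]
  [5] addr=0x90 blk=18 s=2: VC-HIT | VC [22, 14]
  [6] addr=0xd8 blk=27 s=3: MISS | VC [22, 14]
  [7] addr=0xb4 blk=22 s=2: VC-HIT | VC [18, 14]
  [8] addr=0xb0 blk=22 s=2: L1-HIT | VC [18, 14]
  [9] addr=0xdb blk=27 s=3: L1-HIT | VC [18, 14]
  [10] addr=0xb3 blk=22 s=2: L1-HIT | VC [18, 14]
  [11] addr=0xb6 blk=22 s=2: L1-HIT | VC [18, 14]
  [12] addr=0xb5 blk=22 s=2: L1-HIT | VC [18, 14]

MISSES = 4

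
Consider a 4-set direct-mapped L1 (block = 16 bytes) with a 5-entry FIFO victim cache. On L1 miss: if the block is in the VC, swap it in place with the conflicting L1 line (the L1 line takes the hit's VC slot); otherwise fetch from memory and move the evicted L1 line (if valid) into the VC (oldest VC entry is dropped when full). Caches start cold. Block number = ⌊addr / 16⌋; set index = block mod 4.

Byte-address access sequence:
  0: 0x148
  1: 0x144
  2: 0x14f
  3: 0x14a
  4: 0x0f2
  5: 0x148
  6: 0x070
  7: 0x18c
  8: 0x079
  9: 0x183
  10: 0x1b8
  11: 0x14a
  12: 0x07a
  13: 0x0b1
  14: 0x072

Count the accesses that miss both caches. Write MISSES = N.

MISSES = 6

  [0] addr=0x148 blk=20 s=0: MISS | VC []
  [1] addr=0x144 blk=20 s=0: L1-HIT | VC []
  [2] addr=0x14f blk=20 s=0: L1-HIT | VC []
  [3] addr=0x14a blk=20 s=0: L1-HIT | VC []
  [4] addr=0xf2 blk=15 s=3: MISS | VC []
  [5] addr=0x148 blk=20 s=0: L1-HIT | VC []
  [6] addr=0x70 blk=7 s=3: MISS | VC [15]
  [7] addr=0x18c blk=24 s=0: MISS | VC [15, 20]
  [8] addr=0x79 blk=7 s=3: L1-HIT | VC [15, 20]
  [9] addr=0x183 blk=24 s=0: L1-HIT | VC [15, 20]
  [10] addr=0x1b8 blk=27 s=3: MISS | VC [15, 20, 7]
  [11] addr=0x14a blk=20 s=0: VC-HIT | VC [15, 24, 7]
  [12] addr=0x7a blk=7 s=3: VC-HIT | VC [15, 24, 27]
  [13] addr=0xb1 blk=11 s=3: MISS | VC [15, 24, 27, 7]
  [14] addr=0x72 blk=7 s=3: VC-HIT | VC [15, 24, 27, 11]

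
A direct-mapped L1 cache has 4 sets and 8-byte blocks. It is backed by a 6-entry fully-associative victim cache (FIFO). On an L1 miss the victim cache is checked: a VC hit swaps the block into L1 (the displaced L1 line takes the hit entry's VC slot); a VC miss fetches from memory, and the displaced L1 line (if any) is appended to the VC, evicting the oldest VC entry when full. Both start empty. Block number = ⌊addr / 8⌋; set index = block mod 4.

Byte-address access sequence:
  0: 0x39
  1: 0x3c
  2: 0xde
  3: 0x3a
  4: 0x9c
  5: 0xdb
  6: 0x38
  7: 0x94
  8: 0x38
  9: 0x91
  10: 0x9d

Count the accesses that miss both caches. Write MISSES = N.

  [0] addr=0x39 blk=7 s=3: MISS | VC []
  [1] addr=0x3c blk=7 s=3: L1-HIT | VC []
  [2] addr=0xde blk=27 s=3: MISS | VC [7]
  [3] addr=0x3a blk=7 s=3: VC-HIT | VC [27]
  [4] addr=0x9c blk=19 s=3: MISS | VC [27, 7]
  [5] addr=0xdb blk=27 s=3: VC-HIT | VC [19, 7]
  [6] addr=0x38 blk=7 s=3: VC-HIT | VC [19, 27]
  [7] addr=0x94 blk=18 s=2: MISS | VC [19, 27]
  [8] addr=0x38 blk=7 s=3: L1-HIT | VC [19, 27]
  [9] addr=0x91 blk=18 s=2: L1-HIT | VC [19, 27]
  [10] addr=0x9d blk=19 s=3: VC-HIT | VC [7, 27]

MISSES = 4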